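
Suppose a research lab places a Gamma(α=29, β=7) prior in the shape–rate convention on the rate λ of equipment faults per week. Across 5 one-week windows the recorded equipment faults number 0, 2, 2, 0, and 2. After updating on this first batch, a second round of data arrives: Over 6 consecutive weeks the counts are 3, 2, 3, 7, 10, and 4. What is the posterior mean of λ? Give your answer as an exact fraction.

32/9

Total count: 0 + 2 + 2 + 0 + 2 = 6.
Total exposure: 5 weeks.
After the first batch: Gamma(29 + 6, 7 + 5) = Gamma(35, 12).
Total count: 3 + 2 + 3 + 7 + 10 + 4 = 29.
Total exposure: 6 weeks.
After the second batch: Gamma(35 + 29, 12 + 6) = Gamma(64, 18).
Posterior mean = α'/β' = 64/18 = 32/9.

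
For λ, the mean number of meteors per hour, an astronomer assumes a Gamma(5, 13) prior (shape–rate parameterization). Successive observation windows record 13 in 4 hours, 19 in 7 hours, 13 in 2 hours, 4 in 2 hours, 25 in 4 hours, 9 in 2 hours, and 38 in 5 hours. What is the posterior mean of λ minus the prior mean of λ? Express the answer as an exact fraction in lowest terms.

37/13

Total count: 13 + 19 + 13 + 4 + 25 + 9 + 38 = 121.
Total exposure: 4 + 7 + 2 + 2 + 4 + 2 + 5 = 26 hours.
The Gamma prior is conjugate for the Poisson rate, so λ | data ~ Gamma(5+121, 13+26) = Gamma(126, 39).
Posterior mean = 126/39 = 42/13; prior mean = 5/13 = 5/13. Difference = 42/13 − 5/13 = 37/13.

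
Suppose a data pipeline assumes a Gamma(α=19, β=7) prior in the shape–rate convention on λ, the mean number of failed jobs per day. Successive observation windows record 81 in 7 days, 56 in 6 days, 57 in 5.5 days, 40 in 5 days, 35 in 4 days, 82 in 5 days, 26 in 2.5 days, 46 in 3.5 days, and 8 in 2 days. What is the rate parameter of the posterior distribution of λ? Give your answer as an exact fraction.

Total count: 81 + 56 + 57 + 40 + 35 + 82 + 26 + 46 + 8 = 431.
Total exposure: 7 + 6 + 5.5 + 5 + 4 + 5 + 2.5 + 3.5 + 2 = 40.5 days.
The Gamma prior is conjugate for the Poisson rate, so λ | data ~ Gamma(19+431, 7+40.5) = Gamma(450, 95/2).

95/2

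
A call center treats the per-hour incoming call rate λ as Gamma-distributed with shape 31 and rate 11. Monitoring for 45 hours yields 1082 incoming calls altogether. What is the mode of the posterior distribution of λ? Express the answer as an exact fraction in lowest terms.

139/7

Total count 1082 over total exposure 45 hours.
Gamma(α, β) with Poisson data over total exposure Σt gives posterior Gamma(α+Σx, β+Σt) = Gamma(1113, 56).
Posterior mode = (α'−1)/β' = 1112/56 = 139/7.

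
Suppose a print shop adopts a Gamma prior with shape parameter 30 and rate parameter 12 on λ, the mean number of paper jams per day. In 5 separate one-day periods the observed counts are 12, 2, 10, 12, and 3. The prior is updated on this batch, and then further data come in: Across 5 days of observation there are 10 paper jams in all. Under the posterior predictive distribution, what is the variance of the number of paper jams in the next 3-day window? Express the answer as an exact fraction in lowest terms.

Total count: 12 + 2 + 10 + 12 + 3 = 39.
Total exposure: 5 days.
After the first batch: Gamma(30 + 39, 12 + 5) = Gamma(69, 17).
Total count 10 over total exposure 5 days.
After the second batch: Gamma(69 + 10, 17 + 5) = Gamma(79, 22).
The posterior predictive for a window of length T is Negative Binomial with variance T·α'·(β'+T)/β'² = 3·79·25/484 = 5925/484.

5925/484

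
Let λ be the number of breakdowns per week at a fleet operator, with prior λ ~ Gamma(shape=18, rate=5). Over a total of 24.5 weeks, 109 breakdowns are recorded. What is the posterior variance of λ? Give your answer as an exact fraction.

Total count 109 over total exposure 24.5 weeks.
Posterior: α' = 18 + 109 = 127, β' = 5 + 24.5 = 59/2.
Posterior variance = α'/β'² = 127/(3481/4) = 508/3481.

508/3481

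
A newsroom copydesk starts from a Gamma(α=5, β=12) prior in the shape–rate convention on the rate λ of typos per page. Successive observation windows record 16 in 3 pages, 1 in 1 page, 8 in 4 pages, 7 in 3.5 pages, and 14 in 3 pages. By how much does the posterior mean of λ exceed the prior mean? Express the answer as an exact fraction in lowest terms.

959/636

Total count: 16 + 1 + 8 + 7 + 14 = 46.
Total exposure: 3 + 1 + 4 + 3.5 + 3 = 14.5 pages.
Gamma(α, β) with Poisson data over total exposure Σt gives posterior Gamma(α+Σx, β+Σt) = Gamma(51, 53/2).
Posterior mean = 51/(53/2) = 102/53; prior mean = 5/12 = 5/12. Difference = 102/53 − 5/12 = 959/636.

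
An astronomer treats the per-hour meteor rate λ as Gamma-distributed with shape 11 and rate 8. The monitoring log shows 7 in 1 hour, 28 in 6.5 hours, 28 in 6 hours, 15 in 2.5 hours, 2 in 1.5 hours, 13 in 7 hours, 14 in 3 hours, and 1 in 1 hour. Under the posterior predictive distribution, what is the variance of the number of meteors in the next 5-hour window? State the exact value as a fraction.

Total count: 7 + 28 + 28 + 15 + 2 + 13 + 14 + 1 = 108.
Total exposure: 1 + 6.5 + 6 + 2.5 + 1.5 + 7 + 3 + 1 = 28.5 hours.
Gamma(α, β) with Poisson data over total exposure Σt gives posterior Gamma(α+Σx, β+Σt) = Gamma(119, 73/2).
The posterior predictive for a window of length T is Negative Binomial with variance T·α'·(β'+T)/β'² = 5·119·(83/2)/(5329/4) = 98770/5329.

98770/5329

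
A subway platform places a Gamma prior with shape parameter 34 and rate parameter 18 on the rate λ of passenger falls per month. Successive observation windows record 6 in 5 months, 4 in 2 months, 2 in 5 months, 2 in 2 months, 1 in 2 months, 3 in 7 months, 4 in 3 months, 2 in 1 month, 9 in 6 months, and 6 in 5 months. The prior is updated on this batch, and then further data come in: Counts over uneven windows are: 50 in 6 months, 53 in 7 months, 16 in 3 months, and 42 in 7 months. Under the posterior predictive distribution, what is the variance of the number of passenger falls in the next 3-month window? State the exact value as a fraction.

Total count: 6 + 4 + 2 + 2 + 1 + 3 + 4 + 2 + 9 + 6 = 39.
Total exposure: 5 + 2 + 5 + 2 + 2 + 7 + 3 + 1 + 6 + 5 = 38 months.
After the first batch: Gamma(34 + 39, 18 + 38) = Gamma(73, 56).
Total count: 50 + 53 + 16 + 42 = 161.
Total exposure: 6 + 7 + 3 + 7 = 23 months.
After the second batch: Gamma(73 + 161, 56 + 23) = Gamma(234, 79).
The posterior predictive for a window of length T is Negative Binomial with variance T·α'·(β'+T)/β'² = 3·234·82/6241 = 57564/6241.

57564/6241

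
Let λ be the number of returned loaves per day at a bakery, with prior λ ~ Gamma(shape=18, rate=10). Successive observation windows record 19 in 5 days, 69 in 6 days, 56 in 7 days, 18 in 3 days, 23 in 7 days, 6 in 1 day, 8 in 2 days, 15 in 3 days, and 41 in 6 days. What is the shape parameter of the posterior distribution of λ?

Total count: 19 + 69 + 56 + 18 + 23 + 6 + 8 + 15 + 41 = 255.
Total exposure: 5 + 6 + 7 + 3 + 7 + 1 + 2 + 3 + 6 = 40 days.
The Gamma prior is conjugate for the Poisson rate, so λ | data ~ Gamma(18+255, 10+40) = Gamma(273, 50).

273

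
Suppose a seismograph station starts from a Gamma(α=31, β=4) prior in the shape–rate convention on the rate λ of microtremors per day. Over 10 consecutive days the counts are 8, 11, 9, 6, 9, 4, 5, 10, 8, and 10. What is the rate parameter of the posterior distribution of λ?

Total count: 8 + 11 + 9 + 6 + 9 + 4 + 5 + 10 + 8 + 10 = 80.
Total exposure: 10 days.
The Gamma prior is conjugate for the Poisson rate, so λ | data ~ Gamma(31+80, 4+10) = Gamma(111, 14).

14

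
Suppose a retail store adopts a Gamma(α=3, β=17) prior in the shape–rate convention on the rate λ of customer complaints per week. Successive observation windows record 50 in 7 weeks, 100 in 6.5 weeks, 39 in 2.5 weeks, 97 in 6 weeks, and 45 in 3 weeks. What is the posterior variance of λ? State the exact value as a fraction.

167/882

Total count: 50 + 100 + 39 + 97 + 45 = 331.
Total exposure: 7 + 6.5 + 2.5 + 6 + 3 = 25 weeks.
Conjugate update: add total count to the shape and total exposure to the rate, giving Gamma(334, 42).
Posterior variance = α'/β'² = 334/1764 = 167/882.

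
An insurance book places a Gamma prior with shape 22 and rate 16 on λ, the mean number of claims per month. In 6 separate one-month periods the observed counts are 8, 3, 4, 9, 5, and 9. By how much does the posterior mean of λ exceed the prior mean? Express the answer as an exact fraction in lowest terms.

119/88

Total count: 8 + 3 + 4 + 9 + 5 + 9 = 38.
Total exposure: 6 months.
By Gamma–Poisson conjugacy, the posterior is Gamma(α + Σx, β + Σt) = Gamma(22 + 38, 16 + 6) = Gamma(60, 22).
Posterior mean = 60/22 = 30/11; prior mean = 22/16 = 11/8. Difference = 30/11 − 11/8 = 119/88.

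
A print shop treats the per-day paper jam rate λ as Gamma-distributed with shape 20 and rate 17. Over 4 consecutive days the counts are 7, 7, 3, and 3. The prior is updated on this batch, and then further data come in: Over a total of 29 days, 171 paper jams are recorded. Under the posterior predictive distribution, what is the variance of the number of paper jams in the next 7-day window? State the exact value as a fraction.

84189/2500

Total count: 7 + 7 + 3 + 3 = 20.
Total exposure: 4 days.
After the first batch: Gamma(20 + 20, 17 + 4) = Gamma(40, 21).
Total count 171 over total exposure 29 days.
After the second batch: Gamma(40 + 171, 21 + 29) = Gamma(211, 50).
The posterior predictive for a window of length T is Negative Binomial with variance T·α'·(β'+T)/β'² = 7·211·57/2500 = 84189/2500.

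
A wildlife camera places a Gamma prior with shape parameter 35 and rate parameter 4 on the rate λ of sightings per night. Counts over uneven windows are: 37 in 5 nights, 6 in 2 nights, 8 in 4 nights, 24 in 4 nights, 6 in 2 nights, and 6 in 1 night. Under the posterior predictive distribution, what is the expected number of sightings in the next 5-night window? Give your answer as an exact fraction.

Total count: 37 + 6 + 8 + 24 + 6 + 6 = 87.
Total exposure: 5 + 2 + 4 + 4 + 2 + 1 = 18 nights.
Gamma(α, β) with Poisson data over total exposure Σt gives posterior Gamma(α+Σx, β+Σt) = Gamma(122, 22).
Predictive mean over a 5-night window = T·E[λ|data] = 5·122/22 = 305/11.

305/11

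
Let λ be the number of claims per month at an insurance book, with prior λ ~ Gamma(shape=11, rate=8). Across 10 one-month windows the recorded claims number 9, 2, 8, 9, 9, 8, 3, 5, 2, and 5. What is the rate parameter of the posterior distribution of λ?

Total count: 9 + 2 + 8 + 9 + 9 + 8 + 3 + 5 + 2 + 5 = 60.
Total exposure: 10 months.
By Gamma–Poisson conjugacy, the posterior is Gamma(α + Σx, β + Σt) = Gamma(11 + 60, 8 + 10) = Gamma(71, 18).

18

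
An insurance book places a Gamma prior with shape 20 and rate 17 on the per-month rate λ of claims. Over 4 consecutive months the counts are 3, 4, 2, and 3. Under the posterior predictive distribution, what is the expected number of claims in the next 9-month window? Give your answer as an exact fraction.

96/7

Total count: 3 + 4 + 2 + 3 = 12.
Total exposure: 4 months.
By Gamma–Poisson conjugacy, the posterior is Gamma(α + Σx, β + Σt) = Gamma(20 + 12, 17 + 4) = Gamma(32, 21).
Predictive mean over a 9-month window = T·E[λ|data] = 9·32/21 = 96/7.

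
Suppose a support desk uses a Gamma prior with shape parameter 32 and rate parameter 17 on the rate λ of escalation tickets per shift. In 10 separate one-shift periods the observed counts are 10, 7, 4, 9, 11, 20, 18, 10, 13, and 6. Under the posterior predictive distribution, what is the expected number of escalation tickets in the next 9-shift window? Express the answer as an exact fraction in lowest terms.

140/3

Total count: 10 + 7 + 4 + 9 + 11 + 20 + 18 + 10 + 13 + 6 = 108.
Total exposure: 10 shifts.
By Gamma–Poisson conjugacy, the posterior is Gamma(α + Σx, β + Σt) = Gamma(32 + 108, 17 + 10) = Gamma(140, 27).
Predictive mean over a 9-shift window = T·E[λ|data] = 9·140/27 = 140/3.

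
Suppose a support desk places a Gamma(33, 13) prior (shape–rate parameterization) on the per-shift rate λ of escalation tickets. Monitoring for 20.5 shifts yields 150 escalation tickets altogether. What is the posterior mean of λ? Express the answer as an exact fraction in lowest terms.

Total count 150 over total exposure 20.5 shifts.
By Gamma–Poisson conjugacy, the posterior is Gamma(α + Σx, β + Σt) = Gamma(33 + 150, 13 + 20.5) = Gamma(183, 67/2).
Posterior mean = α'/β' = 183/(67/2) = 366/67.

366/67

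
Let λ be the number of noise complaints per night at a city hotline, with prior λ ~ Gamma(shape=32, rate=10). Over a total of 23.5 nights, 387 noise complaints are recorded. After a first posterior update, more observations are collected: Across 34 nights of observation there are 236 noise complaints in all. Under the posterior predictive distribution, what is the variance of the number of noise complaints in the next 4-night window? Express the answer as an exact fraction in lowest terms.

Total count 387 over total exposure 23.5 nights.
After the first batch: Gamma(32 + 387, 10 + 23.5) = Gamma(419, 67/2).
Total count 236 over total exposure 34 nights.
After the second batch: Gamma(419 + 236, 67/2 + 34) = Gamma(655, 135/2).
The posterior predictive for a window of length T is Negative Binomial with variance T·α'·(β'+T)/β'² = 4·655·(143/2)/(18225/4) = 149864/3645.

149864/3645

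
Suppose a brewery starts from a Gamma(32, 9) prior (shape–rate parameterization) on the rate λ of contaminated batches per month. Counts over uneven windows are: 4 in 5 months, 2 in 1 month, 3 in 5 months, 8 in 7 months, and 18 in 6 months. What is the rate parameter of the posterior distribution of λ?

Total count: 4 + 2 + 3 + 8 + 18 = 35.
Total exposure: 5 + 1 + 5 + 7 + 6 = 24 months.
Posterior: α' = 32 + 35 = 67, β' = 9 + 24 = 33.

33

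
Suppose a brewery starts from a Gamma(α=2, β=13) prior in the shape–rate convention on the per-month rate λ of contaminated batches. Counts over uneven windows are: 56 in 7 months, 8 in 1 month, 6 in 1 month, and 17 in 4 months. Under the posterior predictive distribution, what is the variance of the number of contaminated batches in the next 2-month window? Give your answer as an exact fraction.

Total count: 56 + 8 + 6 + 17 = 87.
Total exposure: 7 + 1 + 1 + 4 = 13 months.
The Gamma prior is conjugate for the Poisson rate, so λ | data ~ Gamma(2+87, 13+13) = Gamma(89, 26).
The posterior predictive for a window of length T is Negative Binomial with variance T·α'·(β'+T)/β'² = 2·89·28/676 = 1246/169.

1246/169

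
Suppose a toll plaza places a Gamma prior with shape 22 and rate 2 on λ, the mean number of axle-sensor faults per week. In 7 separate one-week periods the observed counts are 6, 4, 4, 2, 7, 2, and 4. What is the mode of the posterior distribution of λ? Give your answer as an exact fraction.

Total count: 6 + 4 + 4 + 2 + 7 + 2 + 4 = 29.
Total exposure: 7 weeks.
Posterior: α' = 22 + 29 = 51, β' = 2 + 7 = 9.
Posterior mode = (α'−1)/β' = 50/9.

50/9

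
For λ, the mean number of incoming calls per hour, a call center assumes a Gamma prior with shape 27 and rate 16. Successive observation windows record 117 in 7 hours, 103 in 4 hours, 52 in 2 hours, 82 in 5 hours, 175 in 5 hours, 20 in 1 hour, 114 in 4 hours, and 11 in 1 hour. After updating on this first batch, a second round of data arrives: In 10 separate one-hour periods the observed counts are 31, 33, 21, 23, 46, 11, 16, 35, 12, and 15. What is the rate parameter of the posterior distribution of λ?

Total count: 117 + 103 + 52 + 82 + 175 + 20 + 114 + 11 = 674.
Total exposure: 7 + 4 + 2 + 5 + 5 + 1 + 4 + 1 = 29 hours.
After the first batch: Gamma(27 + 674, 16 + 29) = Gamma(701, 45).
Total count: 31 + 33 + 21 + 23 + 46 + 11 + 16 + 35 + 12 + 15 = 243.
Total exposure: 10 hours.
After the second batch: Gamma(701 + 243, 45 + 10) = Gamma(944, 55).

55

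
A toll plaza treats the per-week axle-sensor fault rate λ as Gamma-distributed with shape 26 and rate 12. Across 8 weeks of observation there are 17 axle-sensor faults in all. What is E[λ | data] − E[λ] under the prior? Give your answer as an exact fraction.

Total count 17 over total exposure 8 weeks.
Gamma(α, β) with Poisson data over total exposure Σt gives posterior Gamma(α+Σx, β+Σt) = Gamma(43, 20).
Posterior mean = 43/20 = 43/20; prior mean = 26/12 = 13/6. Difference = 43/20 − 13/6 = -1/60.

-1/60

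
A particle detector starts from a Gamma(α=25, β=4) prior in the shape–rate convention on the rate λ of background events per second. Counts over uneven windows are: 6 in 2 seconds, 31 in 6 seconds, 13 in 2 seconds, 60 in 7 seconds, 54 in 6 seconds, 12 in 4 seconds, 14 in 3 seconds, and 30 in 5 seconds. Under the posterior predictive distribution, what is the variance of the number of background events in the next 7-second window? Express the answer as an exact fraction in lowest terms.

78890/1521

Total count: 6 + 31 + 13 + 60 + 54 + 12 + 14 + 30 = 220.
Total exposure: 2 + 6 + 2 + 7 + 6 + 4 + 3 + 5 = 35 seconds.
Gamma(α, β) with Poisson data over total exposure Σt gives posterior Gamma(α+Σx, β+Σt) = Gamma(245, 39).
The posterior predictive for a window of length T is Negative Binomial with variance T·α'·(β'+T)/β'² = 7·245·46/1521 = 78890/1521.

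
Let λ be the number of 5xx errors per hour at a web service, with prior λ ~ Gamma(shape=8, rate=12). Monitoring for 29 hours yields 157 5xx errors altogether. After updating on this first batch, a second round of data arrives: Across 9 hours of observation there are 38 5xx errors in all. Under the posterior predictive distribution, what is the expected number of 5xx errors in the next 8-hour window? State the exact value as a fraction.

812/25

Total count 157 over total exposure 29 hours.
After the first batch: Gamma(8 + 157, 12 + 29) = Gamma(165, 41).
Total count 38 over total exposure 9 hours.
After the second batch: Gamma(165 + 38, 41 + 9) = Gamma(203, 50).
Predictive mean over an 8-hour window = T·E[λ|data] = 8·203/50 = 812/25.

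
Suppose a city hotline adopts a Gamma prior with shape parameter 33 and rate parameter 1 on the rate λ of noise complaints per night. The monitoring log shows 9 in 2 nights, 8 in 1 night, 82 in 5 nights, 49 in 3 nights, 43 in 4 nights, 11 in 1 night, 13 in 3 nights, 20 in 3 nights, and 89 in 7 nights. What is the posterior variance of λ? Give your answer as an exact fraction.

Total count: 9 + 8 + 82 + 49 + 43 + 11 + 13 + 20 + 89 = 324.
Total exposure: 2 + 1 + 5 + 3 + 4 + 1 + 3 + 3 + 7 = 29 nights.
Posterior: α' = 33 + 324 = 357, β' = 1 + 29 = 30.
Posterior variance = α'/β'² = 357/900 = 119/300.

119/300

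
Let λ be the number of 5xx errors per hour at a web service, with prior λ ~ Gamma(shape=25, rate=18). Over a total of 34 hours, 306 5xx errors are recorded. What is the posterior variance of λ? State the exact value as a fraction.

Total count 306 over total exposure 34 hours.
By Gamma–Poisson conjugacy, the posterior is Gamma(α + Σx, β + Σt) = Gamma(25 + 306, 18 + 34) = Gamma(331, 52).
Posterior variance = α'/β'² = 331/2704.

331/2704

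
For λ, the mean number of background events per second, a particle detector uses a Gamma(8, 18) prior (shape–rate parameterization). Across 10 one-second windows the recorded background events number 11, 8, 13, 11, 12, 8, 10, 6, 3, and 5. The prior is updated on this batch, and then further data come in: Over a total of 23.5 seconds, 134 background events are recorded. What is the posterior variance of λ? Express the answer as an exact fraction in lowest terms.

916/10609

Total count: 11 + 8 + 13 + 11 + 12 + 8 + 10 + 6 + 3 + 5 = 87.
Total exposure: 10 seconds.
After the first batch: Gamma(8 + 87, 18 + 10) = Gamma(95, 28).
Total count 134 over total exposure 23.5 seconds.
After the second batch: Gamma(95 + 134, 28 + 23.5) = Gamma(229, 103/2).
Posterior variance = α'/β'² = 229/(10609/4) = 916/10609.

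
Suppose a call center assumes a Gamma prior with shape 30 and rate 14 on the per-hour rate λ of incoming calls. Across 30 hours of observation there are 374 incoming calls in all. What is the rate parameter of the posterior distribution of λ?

Total count 374 over total exposure 30 hours.
Posterior: α' = 30 + 374 = 404, β' = 14 + 30 = 44.

44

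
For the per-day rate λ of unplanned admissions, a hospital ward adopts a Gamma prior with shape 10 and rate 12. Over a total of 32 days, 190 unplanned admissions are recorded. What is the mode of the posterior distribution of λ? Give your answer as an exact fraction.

199/44

Total count 190 over total exposure 32 days.
Gamma(α, β) with Poisson data over total exposure Σt gives posterior Gamma(α+Σx, β+Σt) = Gamma(200, 44).
Posterior mode = (α'−1)/β' = 199/44.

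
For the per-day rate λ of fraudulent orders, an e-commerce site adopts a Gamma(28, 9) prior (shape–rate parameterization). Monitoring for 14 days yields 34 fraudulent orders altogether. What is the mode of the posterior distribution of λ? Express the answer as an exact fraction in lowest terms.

61/23

Total count 34 over total exposure 14 days.
The Gamma prior is conjugate for the Poisson rate, so λ | data ~ Gamma(28+34, 9+14) = Gamma(62, 23).
Posterior mode = (α'−1)/β' = 61/23.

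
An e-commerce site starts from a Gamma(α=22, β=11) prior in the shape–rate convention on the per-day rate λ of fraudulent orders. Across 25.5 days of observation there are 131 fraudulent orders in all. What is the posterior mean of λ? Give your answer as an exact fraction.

306/73

Total count 131 over total exposure 25.5 days.
Gamma(α, β) with Poisson data over total exposure Σt gives posterior Gamma(α+Σx, β+Σt) = Gamma(153, 73/2).
Posterior mean = α'/β' = 153/(73/2) = 306/73.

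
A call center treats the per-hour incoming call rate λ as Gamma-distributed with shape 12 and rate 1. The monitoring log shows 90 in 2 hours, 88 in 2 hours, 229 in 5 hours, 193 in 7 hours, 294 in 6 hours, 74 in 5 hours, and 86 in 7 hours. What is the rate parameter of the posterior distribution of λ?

Total count: 90 + 88 + 229 + 193 + 294 + 74 + 86 = 1054.
Total exposure: 2 + 2 + 5 + 7 + 6 + 5 + 7 = 34 hours.
Conjugate update: add total count to the shape and total exposure to the rate, giving Gamma(1066, 35).

35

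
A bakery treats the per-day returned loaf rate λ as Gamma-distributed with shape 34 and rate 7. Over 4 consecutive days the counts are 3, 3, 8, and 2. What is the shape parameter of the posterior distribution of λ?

50

Total count: 3 + 3 + 8 + 2 = 16.
Total exposure: 4 days.
Gamma(α, β) with Poisson data over total exposure Σt gives posterior Gamma(α+Σx, β+Σt) = Gamma(50, 11).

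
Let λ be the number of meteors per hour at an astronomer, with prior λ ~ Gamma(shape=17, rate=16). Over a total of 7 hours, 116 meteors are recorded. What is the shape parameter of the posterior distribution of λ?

Total count 116 over total exposure 7 hours.
The Gamma prior is conjugate for the Poisson rate, so λ | data ~ Gamma(17+116, 16+7) = Gamma(133, 23).

133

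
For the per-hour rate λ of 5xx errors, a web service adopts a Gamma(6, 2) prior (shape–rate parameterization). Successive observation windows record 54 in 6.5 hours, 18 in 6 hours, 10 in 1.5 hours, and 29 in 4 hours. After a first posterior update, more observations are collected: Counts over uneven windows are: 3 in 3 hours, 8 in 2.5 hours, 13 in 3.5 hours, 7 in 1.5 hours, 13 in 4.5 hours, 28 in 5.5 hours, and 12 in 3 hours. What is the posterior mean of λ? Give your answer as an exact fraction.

Total count: 54 + 18 + 10 + 29 = 111.
Total exposure: 6.5 + 6 + 1.5 + 4 = 18 hours.
After the first batch: Gamma(6 + 111, 2 + 18) = Gamma(117, 20).
Total count: 3 + 8 + 13 + 7 + 13 + 28 + 12 = 84.
Total exposure: 3 + 2.5 + 3.5 + 1.5 + 4.5 + 5.5 + 3 = 23.5 hours.
After the second batch: Gamma(117 + 84, 20 + 23.5) = Gamma(201, 87/2).
Posterior mean = α'/β' = 201/(87/2) = 134/29.

134/29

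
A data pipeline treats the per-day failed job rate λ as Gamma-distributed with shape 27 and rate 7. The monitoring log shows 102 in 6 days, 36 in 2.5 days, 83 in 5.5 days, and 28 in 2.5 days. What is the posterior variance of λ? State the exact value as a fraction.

Total count: 102 + 36 + 83 + 28 = 249.
Total exposure: 6 + 2.5 + 5.5 + 2.5 = 16.5 days.
Gamma(α, β) with Poisson data over total exposure Σt gives posterior Gamma(α+Σx, β+Σt) = Gamma(276, 47/2).
Posterior variance = α'/β'² = 276/(2209/4) = 1104/2209.

1104/2209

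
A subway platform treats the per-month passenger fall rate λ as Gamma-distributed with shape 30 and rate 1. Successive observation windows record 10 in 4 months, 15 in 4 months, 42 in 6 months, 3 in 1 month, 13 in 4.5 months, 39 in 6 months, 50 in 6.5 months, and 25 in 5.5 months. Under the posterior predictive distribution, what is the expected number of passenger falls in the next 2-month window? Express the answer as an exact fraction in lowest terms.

Total count: 10 + 15 + 42 + 3 + 13 + 39 + 50 + 25 = 197.
Total exposure: 4 + 4 + 6 + 1 + 4.5 + 6 + 6.5 + 5.5 = 37.5 months.
Conjugate update: add total count to the shape and total exposure to the rate, giving Gamma(227, 77/2).
Predictive mean over a 2-month window = T·E[λ|data] = 2·227/(77/2) = 908/77.

908/77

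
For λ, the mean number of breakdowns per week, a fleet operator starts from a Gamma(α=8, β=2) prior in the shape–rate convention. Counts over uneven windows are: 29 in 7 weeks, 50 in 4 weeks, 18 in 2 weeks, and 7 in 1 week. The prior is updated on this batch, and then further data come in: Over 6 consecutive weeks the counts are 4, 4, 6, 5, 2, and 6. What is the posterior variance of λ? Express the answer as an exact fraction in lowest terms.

Total count: 29 + 50 + 18 + 7 = 104.
Total exposure: 7 + 4 + 2 + 1 = 14 weeks.
After the first batch: Gamma(8 + 104, 2 + 14) = Gamma(112, 16).
Total count: 4 + 4 + 6 + 5 + 2 + 6 = 27.
Total exposure: 6 weeks.
After the second batch: Gamma(112 + 27, 16 + 6) = Gamma(139, 22).
Posterior variance = α'/β'² = 139/484.

139/484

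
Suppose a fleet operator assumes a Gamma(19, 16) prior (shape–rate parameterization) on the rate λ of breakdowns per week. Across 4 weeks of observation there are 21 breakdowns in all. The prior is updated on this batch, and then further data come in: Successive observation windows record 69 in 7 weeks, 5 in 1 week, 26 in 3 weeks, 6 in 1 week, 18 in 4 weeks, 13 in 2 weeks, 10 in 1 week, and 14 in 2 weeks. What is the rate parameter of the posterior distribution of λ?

41

Total count 21 over total exposure 4 weeks.
After the first batch: Gamma(19 + 21, 16 + 4) = Gamma(40, 20).
Total count: 69 + 5 + 26 + 6 + 18 + 13 + 10 + 14 = 161.
Total exposure: 7 + 1 + 3 + 1 + 4 + 2 + 1 + 2 = 21 weeks.
After the second batch: Gamma(40 + 161, 20 + 21) = Gamma(201, 41).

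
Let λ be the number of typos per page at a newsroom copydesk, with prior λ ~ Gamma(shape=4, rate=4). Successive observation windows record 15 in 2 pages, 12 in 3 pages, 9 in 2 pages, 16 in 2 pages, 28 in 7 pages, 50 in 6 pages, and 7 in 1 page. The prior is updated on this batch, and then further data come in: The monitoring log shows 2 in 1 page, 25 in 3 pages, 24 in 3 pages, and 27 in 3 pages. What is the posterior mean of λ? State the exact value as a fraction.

Total count: 15 + 12 + 9 + 16 + 28 + 50 + 7 = 137.
Total exposure: 2 + 3 + 2 + 2 + 7 + 6 + 1 = 23 pages.
After the first batch: Gamma(4 + 137, 4 + 23) = Gamma(141, 27).
Total count: 2 + 25 + 24 + 27 = 78.
Total exposure: 1 + 3 + 3 + 3 = 10 pages.
After the second batch: Gamma(141 + 78, 27 + 10) = Gamma(219, 37).
Posterior mean = α'/β' = 219/37.

219/37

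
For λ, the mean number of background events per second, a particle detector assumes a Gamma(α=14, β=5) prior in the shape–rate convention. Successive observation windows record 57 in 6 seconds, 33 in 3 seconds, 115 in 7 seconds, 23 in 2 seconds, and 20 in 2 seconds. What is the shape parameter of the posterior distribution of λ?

262

Total count: 57 + 33 + 115 + 23 + 20 = 248.
Total exposure: 6 + 3 + 7 + 2 + 2 = 20 seconds.
By Gamma–Poisson conjugacy, the posterior is Gamma(α + Σx, β + Σt) = Gamma(14 + 248, 5 + 20) = Gamma(262, 25).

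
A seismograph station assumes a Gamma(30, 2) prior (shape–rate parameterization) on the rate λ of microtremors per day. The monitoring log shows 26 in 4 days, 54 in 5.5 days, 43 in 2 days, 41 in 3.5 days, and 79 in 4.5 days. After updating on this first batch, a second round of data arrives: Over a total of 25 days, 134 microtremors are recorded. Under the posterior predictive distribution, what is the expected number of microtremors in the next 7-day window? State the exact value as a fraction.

Total count: 26 + 54 + 43 + 41 + 79 = 243.
Total exposure: 4 + 5.5 + 2 + 3.5 + 4.5 = 19.5 days.
After the first batch: Gamma(30 + 243, 2 + 19.5) = Gamma(273, 43/2).
Total count 134 over total exposure 25 days.
After the second batch: Gamma(273 + 134, 43/2 + 25) = Gamma(407, 93/2).
Predictive mean over a 7-day window = T·E[λ|data] = 7·407/(93/2) = 5698/93.

5698/93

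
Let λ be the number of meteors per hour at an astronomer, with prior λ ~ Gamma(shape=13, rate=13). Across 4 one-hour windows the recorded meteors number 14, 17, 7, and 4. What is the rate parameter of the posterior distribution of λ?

17

Total count: 14 + 17 + 7 + 4 = 42.
Total exposure: 4 hours.
By Gamma–Poisson conjugacy, the posterior is Gamma(α + Σx, β + Σt) = Gamma(13 + 42, 13 + 4) = Gamma(55, 17).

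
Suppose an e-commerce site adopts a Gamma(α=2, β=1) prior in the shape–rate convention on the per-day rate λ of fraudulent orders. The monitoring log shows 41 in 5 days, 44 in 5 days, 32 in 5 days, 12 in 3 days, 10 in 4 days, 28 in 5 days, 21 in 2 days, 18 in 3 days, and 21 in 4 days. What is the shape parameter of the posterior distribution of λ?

Total count: 41 + 44 + 32 + 12 + 10 + 28 + 21 + 18 + 21 = 227.
Total exposure: 5 + 5 + 5 + 3 + 4 + 5 + 2 + 3 + 4 = 36 days.
The Gamma prior is conjugate for the Poisson rate, so λ | data ~ Gamma(2+227, 1+36) = Gamma(229, 37).

229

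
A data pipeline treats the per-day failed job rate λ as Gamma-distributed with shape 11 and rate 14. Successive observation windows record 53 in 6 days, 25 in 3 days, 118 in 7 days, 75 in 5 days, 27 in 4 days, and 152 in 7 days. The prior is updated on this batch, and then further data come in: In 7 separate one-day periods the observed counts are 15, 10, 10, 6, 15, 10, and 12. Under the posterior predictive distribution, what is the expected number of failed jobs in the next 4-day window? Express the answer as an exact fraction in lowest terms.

Total count: 53 + 25 + 118 + 75 + 27 + 152 = 450.
Total exposure: 6 + 3 + 7 + 5 + 4 + 7 = 32 days.
After the first batch: Gamma(11 + 450, 14 + 32) = Gamma(461, 46).
Total count: 15 + 10 + 10 + 6 + 15 + 10 + 12 = 78.
Total exposure: 7 days.
After the second batch: Gamma(461 + 78, 46 + 7) = Gamma(539, 53).
Predictive mean over a 4-day window = T·E[λ|data] = 4·539/53 = 2156/53.

2156/53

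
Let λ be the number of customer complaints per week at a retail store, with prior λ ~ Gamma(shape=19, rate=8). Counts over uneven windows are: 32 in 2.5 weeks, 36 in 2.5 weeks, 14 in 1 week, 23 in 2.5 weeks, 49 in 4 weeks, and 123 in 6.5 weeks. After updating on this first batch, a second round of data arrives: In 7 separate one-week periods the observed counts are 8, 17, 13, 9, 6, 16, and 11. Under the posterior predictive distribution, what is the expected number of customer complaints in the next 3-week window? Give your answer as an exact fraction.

564/17

Total count: 32 + 36 + 14 + 23 + 49 + 123 = 277.
Total exposure: 2.5 + 2.5 + 1 + 2.5 + 4 + 6.5 = 19 weeks.
After the first batch: Gamma(19 + 277, 8 + 19) = Gamma(296, 27).
Total count: 8 + 17 + 13 + 9 + 6 + 16 + 11 = 80.
Total exposure: 7 weeks.
After the second batch: Gamma(296 + 80, 27 + 7) = Gamma(376, 34).
Predictive mean over a 3-week window = T·E[λ|data] = 3·376/34 = 564/17.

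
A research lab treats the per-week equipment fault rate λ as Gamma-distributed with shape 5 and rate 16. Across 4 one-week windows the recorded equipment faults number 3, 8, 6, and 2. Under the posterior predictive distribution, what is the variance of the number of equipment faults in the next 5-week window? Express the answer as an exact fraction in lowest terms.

15/2

Total count: 3 + 8 + 6 + 2 = 19.
Total exposure: 4 weeks.
Conjugate update: add total count to the shape and total exposure to the rate, giving Gamma(24, 20).
The posterior predictive for a window of length T is Negative Binomial with variance T·α'·(β'+T)/β'² = 5·24·25/400 = 15/2.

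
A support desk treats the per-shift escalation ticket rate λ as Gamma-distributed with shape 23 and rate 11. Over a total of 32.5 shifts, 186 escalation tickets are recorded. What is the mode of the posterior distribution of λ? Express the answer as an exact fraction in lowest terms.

416/87

Total count 186 over total exposure 32.5 shifts.
Gamma(α, β) with Poisson data over total exposure Σt gives posterior Gamma(α+Σx, β+Σt) = Gamma(209, 87/2).
Posterior mode = (α'−1)/β' = 208/(87/2) = 416/87.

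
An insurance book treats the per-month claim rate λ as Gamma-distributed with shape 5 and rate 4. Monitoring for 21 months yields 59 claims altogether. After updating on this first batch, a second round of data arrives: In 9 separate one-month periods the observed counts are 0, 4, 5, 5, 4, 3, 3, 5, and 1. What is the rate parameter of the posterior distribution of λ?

Total count 59 over total exposure 21 months.
After the first batch: Gamma(5 + 59, 4 + 21) = Gamma(64, 25).
Total count: 0 + 4 + 5 + 5 + 4 + 3 + 3 + 5 + 1 = 30.
Total exposure: 9 months.
After the second batch: Gamma(64 + 30, 25 + 9) = Gamma(94, 34).

34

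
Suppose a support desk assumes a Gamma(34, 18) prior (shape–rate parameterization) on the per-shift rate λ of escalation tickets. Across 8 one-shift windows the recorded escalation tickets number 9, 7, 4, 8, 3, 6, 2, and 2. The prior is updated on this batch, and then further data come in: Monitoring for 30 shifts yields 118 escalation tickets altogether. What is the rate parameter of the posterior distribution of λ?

Total count: 9 + 7 + 4 + 8 + 3 + 6 + 2 + 2 = 41.
Total exposure: 8 shifts.
After the first batch: Gamma(34 + 41, 18 + 8) = Gamma(75, 26).
Total count 118 over total exposure 30 shifts.
After the second batch: Gamma(75 + 118, 26 + 30) = Gamma(193, 56).

56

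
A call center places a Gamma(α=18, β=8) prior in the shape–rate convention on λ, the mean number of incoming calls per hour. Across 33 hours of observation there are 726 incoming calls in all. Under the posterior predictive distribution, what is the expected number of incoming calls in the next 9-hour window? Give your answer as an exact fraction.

Total count 726 over total exposure 33 hours.
By Gamma–Poisson conjugacy, the posterior is Gamma(α + Σx, β + Σt) = Gamma(18 + 726, 8 + 33) = Gamma(744, 41).
Predictive mean over a 9-hour window = T·E[λ|data] = 9·744/41 = 6696/41.

6696/41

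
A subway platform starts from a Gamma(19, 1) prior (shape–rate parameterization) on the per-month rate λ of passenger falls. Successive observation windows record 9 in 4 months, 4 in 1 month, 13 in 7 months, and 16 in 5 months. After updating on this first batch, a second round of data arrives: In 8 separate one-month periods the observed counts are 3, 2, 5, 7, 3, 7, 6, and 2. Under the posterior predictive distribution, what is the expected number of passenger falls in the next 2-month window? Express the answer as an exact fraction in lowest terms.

Total count: 9 + 4 + 13 + 16 = 42.
Total exposure: 4 + 1 + 7 + 5 = 17 months.
After the first batch: Gamma(19 + 42, 1 + 17) = Gamma(61, 18).
Total count: 3 + 2 + 5 + 7 + 3 + 7 + 6 + 2 = 35.
Total exposure: 8 months.
After the second batch: Gamma(61 + 35, 18 + 8) = Gamma(96, 26).
Predictive mean over a 2-month window = T·E[λ|data] = 2·96/26 = 96/13.

96/13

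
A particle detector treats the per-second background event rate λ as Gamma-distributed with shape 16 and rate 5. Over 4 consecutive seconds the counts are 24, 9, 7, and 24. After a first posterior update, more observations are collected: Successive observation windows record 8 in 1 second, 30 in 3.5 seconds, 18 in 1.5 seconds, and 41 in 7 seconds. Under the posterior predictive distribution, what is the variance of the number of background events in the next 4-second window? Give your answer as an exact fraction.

Total count: 24 + 9 + 7 + 24 = 64.
Total exposure: 4 seconds.
After the first batch: Gamma(16 + 64, 5 + 4) = Gamma(80, 9).
Total count: 8 + 30 + 18 + 41 = 97.
Total exposure: 1 + 3.5 + 1.5 + 7 = 13 seconds.
After the second batch: Gamma(80 + 97, 9 + 13) = Gamma(177, 22).
The posterior predictive for a window of length T is Negative Binomial with variance T·α'·(β'+T)/β'² = 4·177·26/484 = 4602/121.

4602/121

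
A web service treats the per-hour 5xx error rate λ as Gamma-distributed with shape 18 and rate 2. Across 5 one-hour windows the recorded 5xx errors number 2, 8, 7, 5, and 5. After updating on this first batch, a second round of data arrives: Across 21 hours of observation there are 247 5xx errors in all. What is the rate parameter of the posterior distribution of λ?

Total count: 2 + 8 + 7 + 5 + 5 = 27.
Total exposure: 5 hours.
After the first batch: Gamma(18 + 27, 2 + 5) = Gamma(45, 7).
Total count 247 over total exposure 21 hours.
After the second batch: Gamma(45 + 247, 7 + 21) = Gamma(292, 28).

28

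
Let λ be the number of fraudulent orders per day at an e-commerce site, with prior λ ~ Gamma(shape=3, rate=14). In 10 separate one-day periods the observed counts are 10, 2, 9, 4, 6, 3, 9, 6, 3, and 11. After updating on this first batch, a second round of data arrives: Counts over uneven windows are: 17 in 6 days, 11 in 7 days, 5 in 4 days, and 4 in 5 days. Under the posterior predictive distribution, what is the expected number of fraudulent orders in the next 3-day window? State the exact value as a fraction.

309/46

Total count: 10 + 2 + 9 + 4 + 6 + 3 + 9 + 6 + 3 + 11 = 63.
Total exposure: 10 days.
After the first batch: Gamma(3 + 63, 14 + 10) = Gamma(66, 24).
Total count: 17 + 11 + 5 + 4 = 37.
Total exposure: 6 + 7 + 4 + 5 = 22 days.
After the second batch: Gamma(66 + 37, 24 + 22) = Gamma(103, 46).
Predictive mean over a 3-day window = T·E[λ|data] = 3·103/46 = 309/46.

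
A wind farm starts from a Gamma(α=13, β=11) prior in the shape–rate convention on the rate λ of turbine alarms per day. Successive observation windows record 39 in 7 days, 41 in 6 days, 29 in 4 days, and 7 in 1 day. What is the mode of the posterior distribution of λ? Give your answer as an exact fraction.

Total count: 39 + 41 + 29 + 7 = 116.
Total exposure: 7 + 6 + 4 + 1 = 18 days.
Gamma(α, β) with Poisson data over total exposure Σt gives posterior Gamma(α+Σx, β+Σt) = Gamma(129, 29).
Posterior mode = (α'−1)/β' = 128/29.

128/29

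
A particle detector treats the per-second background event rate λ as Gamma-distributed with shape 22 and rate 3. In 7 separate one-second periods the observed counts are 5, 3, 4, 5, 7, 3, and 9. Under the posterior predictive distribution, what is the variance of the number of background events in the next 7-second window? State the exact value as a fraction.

Total count: 5 + 3 + 4 + 5 + 7 + 3 + 9 = 36.
Total exposure: 7 seconds.
Posterior: α' = 22 + 36 = 58, β' = 3 + 7 = 10.
The posterior predictive for a window of length T is Negative Binomial with variance T·α'·(β'+T)/β'² = 7·58·17/100 = 3451/50.

3451/50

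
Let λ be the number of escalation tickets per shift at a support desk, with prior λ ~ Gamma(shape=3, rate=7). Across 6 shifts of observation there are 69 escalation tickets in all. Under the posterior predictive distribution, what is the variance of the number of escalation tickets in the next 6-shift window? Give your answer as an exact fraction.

8208/169

Total count 69 over total exposure 6 shifts.
Posterior: α' = 3 + 69 = 72, β' = 7 + 6 = 13.
The posterior predictive for a window of length T is Negative Binomial with variance T·α'·(β'+T)/β'² = 6·72·19/169 = 8208/169.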